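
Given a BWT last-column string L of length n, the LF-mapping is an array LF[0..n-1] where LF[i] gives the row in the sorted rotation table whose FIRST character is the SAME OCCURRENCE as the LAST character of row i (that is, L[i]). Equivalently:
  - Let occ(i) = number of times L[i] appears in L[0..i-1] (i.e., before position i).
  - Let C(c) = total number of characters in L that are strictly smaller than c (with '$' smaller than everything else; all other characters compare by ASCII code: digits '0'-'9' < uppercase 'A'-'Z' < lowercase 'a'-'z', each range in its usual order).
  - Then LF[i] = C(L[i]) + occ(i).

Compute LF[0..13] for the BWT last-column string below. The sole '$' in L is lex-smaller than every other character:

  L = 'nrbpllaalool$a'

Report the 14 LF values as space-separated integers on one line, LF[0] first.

Answer: 9 13 4 12 5 6 1 2 7 10 11 8 0 3

Derivation:
Char counts: '$':1, 'a':3, 'b':1, 'l':4, 'n':1, 'o':2, 'p':1, 'r':1
C (first-col start): C('$')=0, C('a')=1, C('b')=4, C('l')=5, C('n')=9, C('o')=10, C('p')=12, C('r')=13
L[0]='n': occ=0, LF[0]=C('n')+0=9+0=9
L[1]='r': occ=0, LF[1]=C('r')+0=13+0=13
L[2]='b': occ=0, LF[2]=C('b')+0=4+0=4
L[3]='p': occ=0, LF[3]=C('p')+0=12+0=12
L[4]='l': occ=0, LF[4]=C('l')+0=5+0=5
L[5]='l': occ=1, LF[5]=C('l')+1=5+1=6
L[6]='a': occ=0, LF[6]=C('a')+0=1+0=1
L[7]='a': occ=1, LF[7]=C('a')+1=1+1=2
L[8]='l': occ=2, LF[8]=C('l')+2=5+2=7
L[9]='o': occ=0, LF[9]=C('o')+0=10+0=10
L[10]='o': occ=1, LF[10]=C('o')+1=10+1=11
L[11]='l': occ=3, LF[11]=C('l')+3=5+3=8
L[12]='$': occ=0, LF[12]=C('$')+0=0+0=0
L[13]='a': occ=2, LF[13]=C('a')+2=1+2=3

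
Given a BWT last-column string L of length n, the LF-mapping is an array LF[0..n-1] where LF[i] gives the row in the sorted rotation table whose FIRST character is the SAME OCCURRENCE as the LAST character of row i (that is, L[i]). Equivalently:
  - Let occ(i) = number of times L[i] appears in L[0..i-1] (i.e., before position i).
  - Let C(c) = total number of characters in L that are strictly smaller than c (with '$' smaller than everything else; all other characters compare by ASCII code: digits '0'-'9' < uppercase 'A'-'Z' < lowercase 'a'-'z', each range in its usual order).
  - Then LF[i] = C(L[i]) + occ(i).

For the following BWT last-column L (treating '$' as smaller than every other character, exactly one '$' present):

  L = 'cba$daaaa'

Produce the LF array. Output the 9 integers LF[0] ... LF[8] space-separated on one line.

Answer: 7 6 1 0 8 2 3 4 5

Derivation:
Char counts: '$':1, 'a':5, 'b':1, 'c':1, 'd':1
C (first-col start): C('$')=0, C('a')=1, C('b')=6, C('c')=7, C('d')=8
L[0]='c': occ=0, LF[0]=C('c')+0=7+0=7
L[1]='b': occ=0, LF[1]=C('b')+0=6+0=6
L[2]='a': occ=0, LF[2]=C('a')+0=1+0=1
L[3]='$': occ=0, LF[3]=C('$')+0=0+0=0
L[4]='d': occ=0, LF[4]=C('d')+0=8+0=8
L[5]='a': occ=1, LF[5]=C('a')+1=1+1=2
L[6]='a': occ=2, LF[6]=C('a')+2=1+2=3
L[7]='a': occ=3, LF[7]=C('a')+3=1+3=4
L[8]='a': occ=4, LF[8]=C('a')+4=1+4=5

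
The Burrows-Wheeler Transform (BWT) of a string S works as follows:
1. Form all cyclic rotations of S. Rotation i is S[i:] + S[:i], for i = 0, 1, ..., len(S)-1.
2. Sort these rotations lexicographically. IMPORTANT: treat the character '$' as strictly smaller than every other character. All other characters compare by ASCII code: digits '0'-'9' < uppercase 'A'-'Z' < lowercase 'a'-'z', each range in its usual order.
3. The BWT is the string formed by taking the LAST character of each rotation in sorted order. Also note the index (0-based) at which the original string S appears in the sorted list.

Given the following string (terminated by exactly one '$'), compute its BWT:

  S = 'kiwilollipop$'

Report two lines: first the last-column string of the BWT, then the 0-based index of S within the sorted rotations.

All 13 rotations (rotation i = S[i:]+S[:i]):
  rot[0] = kiwilollipop$
  rot[1] = iwilollipop$k
  rot[2] = wilollipop$ki
  rot[3] = ilollipop$kiw
  rot[4] = lollipop$kiwi
  rot[5] = ollipop$kiwil
  rot[6] = llipop$kiwilo
  rot[7] = lipop$kiwilol
  rot[8] = ipop$kiwiloll
  rot[9] = pop$kiwilolli
  rot[10] = op$kiwilollip
  rot[11] = p$kiwilollipo
  rot[12] = $kiwilollipop
Sorted (with $ < everything):
  sorted[0] = $kiwilollipop  (last char: 'p')
  sorted[1] = ilollipop$kiw  (last char: 'w')
  sorted[2] = ipop$kiwiloll  (last char: 'l')
  sorted[3] = iwilollipop$k  (last char: 'k')
  sorted[4] = kiwilollipop$  (last char: '$')
  sorted[5] = lipop$kiwilol  (last char: 'l')
  sorted[6] = llipop$kiwilo  (last char: 'o')
  sorted[7] = lollipop$kiwi  (last char: 'i')
  sorted[8] = ollipop$kiwil  (last char: 'l')
  sorted[9] = op$kiwilollip  (last char: 'p')
  sorted[10] = p$kiwilollipo  (last char: 'o')
  sorted[11] = pop$kiwilolli  (last char: 'i')
  sorted[12] = wilollipop$ki  (last char: 'i')
Last column: pwlk$loilpoii
Original string S is at sorted index 4

Answer: pwlk$loilpoii
4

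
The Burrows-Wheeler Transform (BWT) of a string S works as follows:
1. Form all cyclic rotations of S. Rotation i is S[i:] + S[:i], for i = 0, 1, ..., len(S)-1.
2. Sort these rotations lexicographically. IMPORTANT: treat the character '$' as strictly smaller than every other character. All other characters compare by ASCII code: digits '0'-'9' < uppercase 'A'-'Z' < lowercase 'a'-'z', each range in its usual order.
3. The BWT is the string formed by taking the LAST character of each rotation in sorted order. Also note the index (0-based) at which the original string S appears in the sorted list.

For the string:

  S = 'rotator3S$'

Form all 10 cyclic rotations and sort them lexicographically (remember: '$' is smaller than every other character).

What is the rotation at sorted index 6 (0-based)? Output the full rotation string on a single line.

Answer: r3S$rotato

Derivation:
All 10 rotations (rotation i = S[i:]+S[:i]):
  rot[0] = rotator3S$
  rot[1] = otator3S$r
  rot[2] = tator3S$ro
  rot[3] = ator3S$rot
  rot[4] = tor3S$rota
  rot[5] = or3S$rotat
  rot[6] = r3S$rotato
  rot[7] = 3S$rotator
  rot[8] = S$rotator3
  rot[9] = $rotator3S
Sorted (with $ < everything):
  sorted[0] = $rotator3S
  sorted[1] = 3S$rotator
  sorted[2] = S$rotator3
  sorted[3] = ator3S$rot
  sorted[4] = or3S$rotat
  sorted[5] = otator3S$r
  sorted[6] = r3S$rotato
  sorted[7] = rotator3S$
  sorted[8] = tator3S$ro
  sorted[9] = tor3S$rota
sorted[6] = r3S$rotato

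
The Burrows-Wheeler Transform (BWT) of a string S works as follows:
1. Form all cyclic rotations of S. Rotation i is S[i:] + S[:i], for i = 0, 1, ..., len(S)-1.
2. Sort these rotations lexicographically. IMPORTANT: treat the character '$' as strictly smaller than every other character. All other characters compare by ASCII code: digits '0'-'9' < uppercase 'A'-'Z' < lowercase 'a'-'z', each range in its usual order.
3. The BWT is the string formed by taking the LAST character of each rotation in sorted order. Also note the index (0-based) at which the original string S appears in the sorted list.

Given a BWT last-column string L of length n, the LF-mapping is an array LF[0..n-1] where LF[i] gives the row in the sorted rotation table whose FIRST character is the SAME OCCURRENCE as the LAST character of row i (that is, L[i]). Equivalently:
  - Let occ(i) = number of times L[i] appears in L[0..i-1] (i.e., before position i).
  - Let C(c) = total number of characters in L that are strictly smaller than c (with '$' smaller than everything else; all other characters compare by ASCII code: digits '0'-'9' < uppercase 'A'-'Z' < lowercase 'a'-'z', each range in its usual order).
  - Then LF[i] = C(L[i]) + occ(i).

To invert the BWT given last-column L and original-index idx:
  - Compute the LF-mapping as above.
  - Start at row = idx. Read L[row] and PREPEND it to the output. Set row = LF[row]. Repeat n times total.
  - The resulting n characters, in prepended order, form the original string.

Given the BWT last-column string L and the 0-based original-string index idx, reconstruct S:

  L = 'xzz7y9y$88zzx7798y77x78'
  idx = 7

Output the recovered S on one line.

LF mapping: 13 19 20 1 16 11 17 0 7 8 21 22 14 2 3 12 9 18 4 5 15 6 10
Walk LF starting at row 7, prepending L[row]:
  step 1: row=7, L[7]='$', prepend. Next row=LF[7]=0
  step 2: row=0, L[0]='x', prepend. Next row=LF[0]=13
  step 3: row=13, L[13]='7', prepend. Next row=LF[13]=2
  step 4: row=2, L[2]='z', prepend. Next row=LF[2]=20
  step 5: row=20, L[20]='x', prepend. Next row=LF[20]=15
  step 6: row=15, L[15]='9', prepend. Next row=LF[15]=12
  step 7: row=12, L[12]='x', prepend. Next row=LF[12]=14
  step 8: row=14, L[14]='7', prepend. Next row=LF[14]=3
  step 9: row=3, L[3]='7', prepend. Next row=LF[3]=1
  step 10: row=1, L[1]='z', prepend. Next row=LF[1]=19
  step 11: row=19, L[19]='7', prepend. Next row=LF[19]=5
  step 12: row=5, L[5]='9', prepend. Next row=LF[5]=11
  step 13: row=11, L[11]='z', prepend. Next row=LF[11]=22
  step 14: row=22, L[22]='8', prepend. Next row=LF[22]=10
  step 15: row=10, L[10]='z', prepend. Next row=LF[10]=21
  step 16: row=21, L[21]='7', prepend. Next row=LF[21]=6
  step 17: row=6, L[6]='y', prepend. Next row=LF[6]=17
  step 18: row=17, L[17]='y', prepend. Next row=LF[17]=18
  step 19: row=18, L[18]='7', prepend. Next row=LF[18]=4
  step 20: row=4, L[4]='y', prepend. Next row=LF[4]=16
  step 21: row=16, L[16]='8', prepend. Next row=LF[16]=9
  step 22: row=9, L[9]='8', prepend. Next row=LF[9]=8
  step 23: row=8, L[8]='8', prepend. Next row=LF[8]=7
Reversed output: 888y7yy7z8z97z77x9xz7x$

Answer: 888y7yy7z8z97z77x9xz7x$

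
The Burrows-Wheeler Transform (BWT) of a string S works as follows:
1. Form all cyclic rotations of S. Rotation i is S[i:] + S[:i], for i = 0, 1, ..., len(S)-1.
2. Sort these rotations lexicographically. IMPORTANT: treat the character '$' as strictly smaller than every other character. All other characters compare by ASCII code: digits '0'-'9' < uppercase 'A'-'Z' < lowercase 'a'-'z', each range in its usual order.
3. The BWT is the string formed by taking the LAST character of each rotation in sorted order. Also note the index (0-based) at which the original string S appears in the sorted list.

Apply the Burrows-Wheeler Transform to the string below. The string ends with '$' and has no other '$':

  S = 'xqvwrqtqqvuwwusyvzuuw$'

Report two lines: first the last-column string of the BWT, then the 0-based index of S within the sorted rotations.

Answer: wtrqxwuqwzuvqqyuvwu$sv
19

Derivation:
All 22 rotations (rotation i = S[i:]+S[:i]):
  rot[0] = xqvwrqtqqvuwwusyvzuuw$
  rot[1] = qvwrqtqqvuwwusyvzuuw$x
  rot[2] = vwrqtqqvuwwusyvzuuw$xq
  rot[3] = wrqtqqvuwwusyvzuuw$xqv
  rot[4] = rqtqqvuwwusyvzuuw$xqvw
  rot[5] = qtqqvuwwusyvzuuw$xqvwr
  rot[6] = tqqvuwwusyvzuuw$xqvwrq
  rot[7] = qqvuwwusyvzuuw$xqvwrqt
  rot[8] = qvuwwusyvzuuw$xqvwrqtq
  rot[9] = vuwwusyvzuuw$xqvwrqtqq
  rot[10] = uwwusyvzuuw$xqvwrqtqqv
  rot[11] = wwusyvzuuw$xqvwrqtqqvu
  rot[12] = wusyvzuuw$xqvwrqtqqvuw
  rot[13] = usyvzuuw$xqvwrqtqqvuww
  rot[14] = syvzuuw$xqvwrqtqqvuwwu
  rot[15] = yvzuuw$xqvwrqtqqvuwwus
  rot[16] = vzuuw$xqvwrqtqqvuwwusy
  rot[17] = zuuw$xqvwrqtqqvuwwusyv
  rot[18] = uuw$xqvwrqtqqvuwwusyvz
  rot[19] = uw$xqvwrqtqqvuwwusyvzu
  rot[20] = w$xqvwrqtqqvuwwusyvzuu
  rot[21] = $xqvwrqtqqvuwwusyvzuuw
Sorted (with $ < everything):
  sorted[0] = $xqvwrqtqqvuwwusyvzuuw  (last char: 'w')
  sorted[1] = qqvuwwusyvzuuw$xqvwrqt  (last char: 't')
  sorted[2] = qtqqvuwwusyvzuuw$xqvwr  (last char: 'r')
  sorted[3] = qvuwwusyvzuuw$xqvwrqtq  (last char: 'q')
  sorted[4] = qvwrqtqqvuwwusyvzuuw$x  (last char: 'x')
  sorted[5] = rqtqqvuwwusyvzuuw$xqvw  (last char: 'w')
  sorted[6] = syvzuuw$xqvwrqtqqvuwwu  (last char: 'u')
  sorted[7] = tqqvuwwusyvzuuw$xqvwrq  (last char: 'q')
  sorted[8] = usyvzuuw$xqvwrqtqqvuww  (last char: 'w')
  sorted[9] = uuw$xqvwrqtqqvuwwusyvz  (last char: 'z')
  sorted[10] = uw$xqvwrqtqqvuwwusyvzu  (last char: 'u')
  sorted[11] = uwwusyvzuuw$xqvwrqtqqv  (last char: 'v')
  sorted[12] = vuwwusyvzuuw$xqvwrqtqq  (last char: 'q')
  sorted[13] = vwrqtqqvuwwusyvzuuw$xq  (last char: 'q')
  sorted[14] = vzuuw$xqvwrqtqqvuwwusy  (last char: 'y')
  sorted[15] = w$xqvwrqtqqvuwwusyvzuu  (last char: 'u')
  sorted[16] = wrqtqqvuwwusyvzuuw$xqv  (last char: 'v')
  sorted[17] = wusyvzuuw$xqvwrqtqqvuw  (last char: 'w')
  sorted[18] = wwusyvzuuw$xqvwrqtqqvu  (last char: 'u')
  sorted[19] = xqvwrqtqqvuwwusyvzuuw$  (last char: '$')
  sorted[20] = yvzuuw$xqvwrqtqqvuwwus  (last char: 's')
  sorted[21] = zuuw$xqvwrqtqqvuwwusyv  (last char: 'v')
Last column: wtrqxwuqwzuvqqyuvwu$sv
Original string S is at sorted index 19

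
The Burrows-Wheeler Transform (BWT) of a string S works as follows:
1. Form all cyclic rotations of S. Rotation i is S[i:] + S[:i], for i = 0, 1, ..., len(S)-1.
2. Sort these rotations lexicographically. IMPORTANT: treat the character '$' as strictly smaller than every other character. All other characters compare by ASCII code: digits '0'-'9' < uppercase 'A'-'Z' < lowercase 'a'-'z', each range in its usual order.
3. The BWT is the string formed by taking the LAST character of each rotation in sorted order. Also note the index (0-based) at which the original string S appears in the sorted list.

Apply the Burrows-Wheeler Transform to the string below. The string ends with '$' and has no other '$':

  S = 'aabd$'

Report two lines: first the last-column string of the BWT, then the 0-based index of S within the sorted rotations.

Answer: d$aab
1

Derivation:
All 5 rotations (rotation i = S[i:]+S[:i]):
  rot[0] = aabd$
  rot[1] = abd$a
  rot[2] = bd$aa
  rot[3] = d$aab
  rot[4] = $aabd
Sorted (with $ < everything):
  sorted[0] = $aabd  (last char: 'd')
  sorted[1] = aabd$  (last char: '$')
  sorted[2] = abd$a  (last char: 'a')
  sorted[3] = bd$aa  (last char: 'a')
  sorted[4] = d$aab  (last char: 'b')
Last column: d$aab
Original string S is at sorted index 1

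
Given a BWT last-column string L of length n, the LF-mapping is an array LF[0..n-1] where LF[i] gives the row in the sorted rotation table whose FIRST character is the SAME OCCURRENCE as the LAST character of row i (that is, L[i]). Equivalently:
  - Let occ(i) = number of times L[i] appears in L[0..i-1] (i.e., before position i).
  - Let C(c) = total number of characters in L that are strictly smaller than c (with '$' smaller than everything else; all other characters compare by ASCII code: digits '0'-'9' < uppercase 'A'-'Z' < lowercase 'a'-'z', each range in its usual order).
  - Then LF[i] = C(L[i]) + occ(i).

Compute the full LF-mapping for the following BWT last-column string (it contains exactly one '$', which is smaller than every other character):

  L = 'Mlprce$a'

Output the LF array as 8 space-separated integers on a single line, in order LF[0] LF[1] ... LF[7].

Char counts: '$':1, 'M':1, 'a':1, 'c':1, 'e':1, 'l':1, 'p':1, 'r':1
C (first-col start): C('$')=0, C('M')=1, C('a')=2, C('c')=3, C('e')=4, C('l')=5, C('p')=6, C('r')=7
L[0]='M': occ=0, LF[0]=C('M')+0=1+0=1
L[1]='l': occ=0, LF[1]=C('l')+0=5+0=5
L[2]='p': occ=0, LF[2]=C('p')+0=6+0=6
L[3]='r': occ=0, LF[3]=C('r')+0=7+0=7
L[4]='c': occ=0, LF[4]=C('c')+0=3+0=3
L[5]='e': occ=0, LF[5]=C('e')+0=4+0=4
L[6]='$': occ=0, LF[6]=C('$')+0=0+0=0
L[7]='a': occ=0, LF[7]=C('a')+0=2+0=2

Answer: 1 5 6 7 3 4 0 2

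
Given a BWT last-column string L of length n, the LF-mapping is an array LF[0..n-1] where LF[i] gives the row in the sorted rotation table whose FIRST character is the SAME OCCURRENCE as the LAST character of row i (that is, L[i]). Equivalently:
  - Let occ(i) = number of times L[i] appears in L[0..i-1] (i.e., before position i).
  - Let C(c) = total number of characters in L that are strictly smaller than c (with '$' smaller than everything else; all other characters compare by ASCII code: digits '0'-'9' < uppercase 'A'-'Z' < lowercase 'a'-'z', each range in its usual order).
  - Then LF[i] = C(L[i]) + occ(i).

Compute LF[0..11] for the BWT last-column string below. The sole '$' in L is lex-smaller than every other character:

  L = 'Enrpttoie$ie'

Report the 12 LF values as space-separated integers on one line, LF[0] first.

Answer: 1 6 9 8 10 11 7 4 2 0 5 3

Derivation:
Char counts: '$':1, 'E':1, 'e':2, 'i':2, 'n':1, 'o':1, 'p':1, 'r':1, 't':2
C (first-col start): C('$')=0, C('E')=1, C('e')=2, C('i')=4, C('n')=6, C('o')=7, C('p')=8, C('r')=9, C('t')=10
L[0]='E': occ=0, LF[0]=C('E')+0=1+0=1
L[1]='n': occ=0, LF[1]=C('n')+0=6+0=6
L[2]='r': occ=0, LF[2]=C('r')+0=9+0=9
L[3]='p': occ=0, LF[3]=C('p')+0=8+0=8
L[4]='t': occ=0, LF[4]=C('t')+0=10+0=10
L[5]='t': occ=1, LF[5]=C('t')+1=10+1=11
L[6]='o': occ=0, LF[6]=C('o')+0=7+0=7
L[7]='i': occ=0, LF[7]=C('i')+0=4+0=4
L[8]='e': occ=0, LF[8]=C('e')+0=2+0=2
L[9]='$': occ=0, LF[9]=C('$')+0=0+0=0
L[10]='i': occ=1, LF[10]=C('i')+1=4+1=5
L[11]='e': occ=1, LF[11]=C('e')+1=2+1=3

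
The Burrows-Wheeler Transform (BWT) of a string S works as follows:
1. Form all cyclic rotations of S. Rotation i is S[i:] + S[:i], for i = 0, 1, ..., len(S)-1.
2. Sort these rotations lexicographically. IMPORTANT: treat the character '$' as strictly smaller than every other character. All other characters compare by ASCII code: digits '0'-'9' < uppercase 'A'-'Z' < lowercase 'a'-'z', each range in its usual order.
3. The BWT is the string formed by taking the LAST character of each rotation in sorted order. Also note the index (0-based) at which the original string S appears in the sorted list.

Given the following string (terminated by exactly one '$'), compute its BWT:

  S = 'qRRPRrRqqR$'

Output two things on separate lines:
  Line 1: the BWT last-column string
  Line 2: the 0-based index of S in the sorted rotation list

Answer: RRqRqrPq$RR
8

Derivation:
All 11 rotations (rotation i = S[i:]+S[:i]):
  rot[0] = qRRPRrRqqR$
  rot[1] = RRPRrRqqR$q
  rot[2] = RPRrRqqR$qR
  rot[3] = PRrRqqR$qRR
  rot[4] = RrRqqR$qRRP
  rot[5] = rRqqR$qRRPR
  rot[6] = RqqR$qRRPRr
  rot[7] = qqR$qRRPRrR
  rot[8] = qR$qRRPRrRq
  rot[9] = R$qRRPRrRqq
  rot[10] = $qRRPRrRqqR
Sorted (with $ < everything):
  sorted[0] = $qRRPRrRqqR  (last char: 'R')
  sorted[1] = PRrRqqR$qRR  (last char: 'R')
  sorted[2] = R$qRRPRrRqq  (last char: 'q')
  sorted[3] = RPRrRqqR$qR  (last char: 'R')
  sorted[4] = RRPRrRqqR$q  (last char: 'q')
  sorted[5] = RqqR$qRRPRr  (last char: 'r')
  sorted[6] = RrRqqR$qRRP  (last char: 'P')
  sorted[7] = qR$qRRPRrRq  (last char: 'q')
  sorted[8] = qRRPRrRqqR$  (last char: '$')
  sorted[9] = qqR$qRRPRrR  (last char: 'R')
  sorted[10] = rRqqR$qRRPR  (last char: 'R')
Last column: RRqRqrPq$RR
Original string S is at sorted index 8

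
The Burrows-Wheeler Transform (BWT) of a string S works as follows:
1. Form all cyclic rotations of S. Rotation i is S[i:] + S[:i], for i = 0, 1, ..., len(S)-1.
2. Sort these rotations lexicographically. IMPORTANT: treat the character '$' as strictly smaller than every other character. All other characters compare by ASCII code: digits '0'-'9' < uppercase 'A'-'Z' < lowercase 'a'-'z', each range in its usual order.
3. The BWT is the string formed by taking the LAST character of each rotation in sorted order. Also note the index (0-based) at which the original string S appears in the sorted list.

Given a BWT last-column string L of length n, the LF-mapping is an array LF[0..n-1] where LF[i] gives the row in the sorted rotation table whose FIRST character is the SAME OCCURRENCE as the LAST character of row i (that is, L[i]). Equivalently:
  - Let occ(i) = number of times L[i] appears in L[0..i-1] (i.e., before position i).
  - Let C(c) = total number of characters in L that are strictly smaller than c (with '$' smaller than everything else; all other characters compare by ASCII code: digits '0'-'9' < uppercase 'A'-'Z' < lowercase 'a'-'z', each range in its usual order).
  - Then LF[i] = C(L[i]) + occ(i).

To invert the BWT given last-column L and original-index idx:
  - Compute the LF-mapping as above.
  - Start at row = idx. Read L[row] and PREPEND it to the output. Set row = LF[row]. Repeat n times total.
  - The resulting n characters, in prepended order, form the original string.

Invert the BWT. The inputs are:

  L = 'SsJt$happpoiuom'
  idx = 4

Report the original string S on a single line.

LF mapping: 2 12 1 13 0 4 3 9 10 11 7 5 14 8 6
Walk LF starting at row 4, prepending L[row]:
  step 1: row=4, L[4]='$', prepend. Next row=LF[4]=0
  step 2: row=0, L[0]='S', prepend. Next row=LF[0]=2
  step 3: row=2, L[2]='J', prepend. Next row=LF[2]=1
  step 4: row=1, L[1]='s', prepend. Next row=LF[1]=12
  step 5: row=12, L[12]='u', prepend. Next row=LF[12]=14
  step 6: row=14, L[14]='m', prepend. Next row=LF[14]=6
  step 7: row=6, L[6]='a', prepend. Next row=LF[6]=3
  step 8: row=3, L[3]='t', prepend. Next row=LF[3]=13
  step 9: row=13, L[13]='o', prepend. Next row=LF[13]=8
  step 10: row=8, L[8]='p', prepend. Next row=LF[8]=10
  step 11: row=10, L[10]='o', prepend. Next row=LF[10]=7
  step 12: row=7, L[7]='p', prepend. Next row=LF[7]=9
  step 13: row=9, L[9]='p', prepend. Next row=LF[9]=11
  step 14: row=11, L[11]='i', prepend. Next row=LF[11]=5
  step 15: row=5, L[5]='h', prepend. Next row=LF[5]=4
Reversed output: hippopotamusJS$

Answer: hippopotamusJS$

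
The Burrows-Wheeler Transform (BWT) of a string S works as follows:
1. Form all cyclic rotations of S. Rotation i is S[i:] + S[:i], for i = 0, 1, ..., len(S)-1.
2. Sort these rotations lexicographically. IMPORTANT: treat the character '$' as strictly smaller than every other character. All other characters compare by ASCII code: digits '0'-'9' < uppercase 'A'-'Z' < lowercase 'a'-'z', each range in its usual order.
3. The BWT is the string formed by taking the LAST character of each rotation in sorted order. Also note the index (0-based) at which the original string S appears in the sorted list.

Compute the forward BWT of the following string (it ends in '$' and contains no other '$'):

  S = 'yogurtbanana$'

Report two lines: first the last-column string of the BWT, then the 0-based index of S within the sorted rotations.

All 13 rotations (rotation i = S[i:]+S[:i]):
  rot[0] = yogurtbanana$
  rot[1] = ogurtbanana$y
  rot[2] = gurtbanana$yo
  rot[3] = urtbanana$yog
  rot[4] = rtbanana$yogu
  rot[5] = tbanana$yogur
  rot[6] = banana$yogurt
  rot[7] = anana$yogurtb
  rot[8] = nana$yogurtba
  rot[9] = ana$yogurtban
  rot[10] = na$yogurtbana
  rot[11] = a$yogurtbanan
  rot[12] = $yogurtbanana
Sorted (with $ < everything):
  sorted[0] = $yogurtbanana  (last char: 'a')
  sorted[1] = a$yogurtbanan  (last char: 'n')
  sorted[2] = ana$yogurtban  (last char: 'n')
  sorted[3] = anana$yogurtb  (last char: 'b')
  sorted[4] = banana$yogurt  (last char: 't')
  sorted[5] = gurtbanana$yo  (last char: 'o')
  sorted[6] = na$yogurtbana  (last char: 'a')
  sorted[7] = nana$yogurtba  (last char: 'a')
  sorted[8] = ogurtbanana$y  (last char: 'y')
  sorted[9] = rtbanana$yogu  (last char: 'u')
  sorted[10] = tbanana$yogur  (last char: 'r')
  sorted[11] = urtbanana$yog  (last char: 'g')
  sorted[12] = yogurtbanana$  (last char: '$')
Last column: annbtoaayurg$
Original string S is at sorted index 12

Answer: annbtoaayurg$
12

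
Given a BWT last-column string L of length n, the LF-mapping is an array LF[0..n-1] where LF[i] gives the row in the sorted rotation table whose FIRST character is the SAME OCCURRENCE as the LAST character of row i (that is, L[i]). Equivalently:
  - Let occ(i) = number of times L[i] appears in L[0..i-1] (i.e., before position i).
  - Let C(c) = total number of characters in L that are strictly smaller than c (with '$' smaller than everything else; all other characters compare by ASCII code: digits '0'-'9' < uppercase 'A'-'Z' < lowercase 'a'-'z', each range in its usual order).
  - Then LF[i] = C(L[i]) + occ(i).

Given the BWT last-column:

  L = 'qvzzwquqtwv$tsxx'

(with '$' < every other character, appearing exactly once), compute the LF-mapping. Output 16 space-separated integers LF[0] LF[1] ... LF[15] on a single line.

Answer: 1 8 14 15 10 2 7 3 5 11 9 0 6 4 12 13

Derivation:
Char counts: '$':1, 'q':3, 's':1, 't':2, 'u':1, 'v':2, 'w':2, 'x':2, 'z':2
C (first-col start): C('$')=0, C('q')=1, C('s')=4, C('t')=5, C('u')=7, C('v')=8, C('w')=10, C('x')=12, C('z')=14
L[0]='q': occ=0, LF[0]=C('q')+0=1+0=1
L[1]='v': occ=0, LF[1]=C('v')+0=8+0=8
L[2]='z': occ=0, LF[2]=C('z')+0=14+0=14
L[3]='z': occ=1, LF[3]=C('z')+1=14+1=15
L[4]='w': occ=0, LF[4]=C('w')+0=10+0=10
L[5]='q': occ=1, LF[5]=C('q')+1=1+1=2
L[6]='u': occ=0, LF[6]=C('u')+0=7+0=7
L[7]='q': occ=2, LF[7]=C('q')+2=1+2=3
L[8]='t': occ=0, LF[8]=C('t')+0=5+0=5
L[9]='w': occ=1, LF[9]=C('w')+1=10+1=11
L[10]='v': occ=1, LF[10]=C('v')+1=8+1=9
L[11]='$': occ=0, LF[11]=C('$')+0=0+0=0
L[12]='t': occ=1, LF[12]=C('t')+1=5+1=6
L[13]='s': occ=0, LF[13]=C('s')+0=4+0=4
L[14]='x': occ=0, LF[14]=C('x')+0=12+0=12
L[15]='x': occ=1, LF[15]=C('x')+1=12+1=13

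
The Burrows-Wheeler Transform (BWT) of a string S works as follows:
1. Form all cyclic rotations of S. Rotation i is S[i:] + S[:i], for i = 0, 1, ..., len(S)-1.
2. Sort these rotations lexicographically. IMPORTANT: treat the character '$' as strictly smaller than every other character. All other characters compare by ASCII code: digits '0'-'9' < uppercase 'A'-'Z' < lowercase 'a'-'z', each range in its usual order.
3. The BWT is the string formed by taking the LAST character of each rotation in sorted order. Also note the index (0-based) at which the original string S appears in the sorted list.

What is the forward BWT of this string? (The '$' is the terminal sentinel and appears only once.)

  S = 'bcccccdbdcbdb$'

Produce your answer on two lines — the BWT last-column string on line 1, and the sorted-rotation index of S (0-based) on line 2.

All 14 rotations (rotation i = S[i:]+S[:i]):
  rot[0] = bcccccdbdcbdb$
  rot[1] = cccccdbdcbdb$b
  rot[2] = ccccdbdcbdb$bc
  rot[3] = cccdbdcbdb$bcc
  rot[4] = ccdbdcbdb$bccc
  rot[5] = cdbdcbdb$bcccc
  rot[6] = dbdcbdb$bccccc
  rot[7] = bdcbdb$bcccccd
  rot[8] = dcbdb$bcccccdb
  rot[9] = cbdb$bcccccdbd
  rot[10] = bdb$bcccccdbdc
  rot[11] = db$bcccccdbdcb
  rot[12] = b$bcccccdbdcbd
  rot[13] = $bcccccdbdcbdb
Sorted (with $ < everything):
  sorted[0] = $bcccccdbdcbdb  (last char: 'b')
  sorted[1] = b$bcccccdbdcbd  (last char: 'd')
  sorted[2] = bcccccdbdcbdb$  (last char: '$')
  sorted[3] = bdb$bcccccdbdc  (last char: 'c')
  sorted[4] = bdcbdb$bcccccd  (last char: 'd')
  sorted[5] = cbdb$bcccccdbd  (last char: 'd')
  sorted[6] = cccccdbdcbdb$b  (last char: 'b')
  sorted[7] = ccccdbdcbdb$bc  (last char: 'c')
  sorted[8] = cccdbdcbdb$bcc  (last char: 'c')
  sorted[9] = ccdbdcbdb$bccc  (last char: 'c')
  sorted[10] = cdbdcbdb$bcccc  (last char: 'c')
  sorted[11] = db$bcccccdbdcb  (last char: 'b')
  sorted[12] = dbdcbdb$bccccc  (last char: 'c')
  sorted[13] = dcbdb$bcccccdb  (last char: 'b')
Last column: bd$cddbccccbcb
Original string S is at sorted index 2

Answer: bd$cddbccccbcb
2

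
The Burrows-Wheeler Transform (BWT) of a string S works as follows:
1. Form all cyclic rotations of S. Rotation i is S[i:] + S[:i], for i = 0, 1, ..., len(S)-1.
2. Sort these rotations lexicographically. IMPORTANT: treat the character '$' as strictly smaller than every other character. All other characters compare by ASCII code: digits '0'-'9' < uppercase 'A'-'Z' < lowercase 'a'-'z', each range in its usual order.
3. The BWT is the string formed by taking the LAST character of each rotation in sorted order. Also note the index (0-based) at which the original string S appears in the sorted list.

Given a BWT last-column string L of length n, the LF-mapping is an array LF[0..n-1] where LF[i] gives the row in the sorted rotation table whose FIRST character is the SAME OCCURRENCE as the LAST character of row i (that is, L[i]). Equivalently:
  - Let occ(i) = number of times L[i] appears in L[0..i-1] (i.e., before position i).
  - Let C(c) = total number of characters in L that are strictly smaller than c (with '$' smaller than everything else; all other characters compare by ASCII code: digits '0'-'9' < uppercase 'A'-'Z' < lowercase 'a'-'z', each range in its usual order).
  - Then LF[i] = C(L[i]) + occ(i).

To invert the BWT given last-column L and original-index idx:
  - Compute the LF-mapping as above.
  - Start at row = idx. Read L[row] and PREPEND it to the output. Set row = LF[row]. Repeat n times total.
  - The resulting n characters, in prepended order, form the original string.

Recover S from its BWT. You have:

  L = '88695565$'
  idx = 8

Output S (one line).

Answer: 95856568$

Derivation:
LF mapping: 6 7 4 8 1 2 5 3 0
Walk LF starting at row 8, prepending L[row]:
  step 1: row=8, L[8]='$', prepend. Next row=LF[8]=0
  step 2: row=0, L[0]='8', prepend. Next row=LF[0]=6
  step 3: row=6, L[6]='6', prepend. Next row=LF[6]=5
  step 4: row=5, L[5]='5', prepend. Next row=LF[5]=2
  step 5: row=2, L[2]='6', prepend. Next row=LF[2]=4
  step 6: row=4, L[4]='5', prepend. Next row=LF[4]=1
  step 7: row=1, L[1]='8', prepend. Next row=LF[1]=7
  step 8: row=7, L[7]='5', prepend. Next row=LF[7]=3
  step 9: row=3, L[3]='9', prepend. Next row=LF[3]=8
Reversed output: 95856568$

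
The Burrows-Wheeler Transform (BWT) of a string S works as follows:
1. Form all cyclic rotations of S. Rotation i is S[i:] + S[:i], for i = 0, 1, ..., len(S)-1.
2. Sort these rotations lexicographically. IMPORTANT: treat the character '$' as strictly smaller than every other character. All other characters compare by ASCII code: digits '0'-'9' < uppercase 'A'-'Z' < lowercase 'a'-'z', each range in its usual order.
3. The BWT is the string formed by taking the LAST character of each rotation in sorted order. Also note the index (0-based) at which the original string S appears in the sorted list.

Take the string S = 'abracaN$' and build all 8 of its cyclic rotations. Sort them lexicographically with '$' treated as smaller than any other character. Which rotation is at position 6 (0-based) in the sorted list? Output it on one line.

Answer: caN$abra

Derivation:
All 8 rotations (rotation i = S[i:]+S[:i]):
  rot[0] = abracaN$
  rot[1] = bracaN$a
  rot[2] = racaN$ab
  rot[3] = acaN$abr
  rot[4] = caN$abra
  rot[5] = aN$abrac
  rot[6] = N$abraca
  rot[7] = $abracaN
Sorted (with $ < everything):
  sorted[0] = $abracaN
  sorted[1] = N$abraca
  sorted[2] = aN$abrac
  sorted[3] = abracaN$
  sorted[4] = acaN$abr
  sorted[5] = bracaN$a
  sorted[6] = caN$abra
  sorted[7] = racaN$ab
sorted[6] = caN$abra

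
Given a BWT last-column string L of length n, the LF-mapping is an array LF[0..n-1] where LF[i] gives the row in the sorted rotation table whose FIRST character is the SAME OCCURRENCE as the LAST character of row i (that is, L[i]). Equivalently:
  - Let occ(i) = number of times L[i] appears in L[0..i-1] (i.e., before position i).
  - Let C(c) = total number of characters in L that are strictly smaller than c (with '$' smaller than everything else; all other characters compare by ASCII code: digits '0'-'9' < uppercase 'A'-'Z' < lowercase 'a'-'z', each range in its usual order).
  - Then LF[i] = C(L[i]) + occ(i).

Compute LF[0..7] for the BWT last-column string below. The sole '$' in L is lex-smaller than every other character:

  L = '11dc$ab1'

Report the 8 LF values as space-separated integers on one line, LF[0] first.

Answer: 1 2 7 6 0 4 5 3

Derivation:
Char counts: '$':1, '1':3, 'a':1, 'b':1, 'c':1, 'd':1
C (first-col start): C('$')=0, C('1')=1, C('a')=4, C('b')=5, C('c')=6, C('d')=7
L[0]='1': occ=0, LF[0]=C('1')+0=1+0=1
L[1]='1': occ=1, LF[1]=C('1')+1=1+1=2
L[2]='d': occ=0, LF[2]=C('d')+0=7+0=7
L[3]='c': occ=0, LF[3]=C('c')+0=6+0=6
L[4]='$': occ=0, LF[4]=C('$')+0=0+0=0
L[5]='a': occ=0, LF[5]=C('a')+0=4+0=4
L[6]='b': occ=0, LF[6]=C('b')+0=5+0=5
L[7]='1': occ=2, LF[7]=C('1')+2=1+2=3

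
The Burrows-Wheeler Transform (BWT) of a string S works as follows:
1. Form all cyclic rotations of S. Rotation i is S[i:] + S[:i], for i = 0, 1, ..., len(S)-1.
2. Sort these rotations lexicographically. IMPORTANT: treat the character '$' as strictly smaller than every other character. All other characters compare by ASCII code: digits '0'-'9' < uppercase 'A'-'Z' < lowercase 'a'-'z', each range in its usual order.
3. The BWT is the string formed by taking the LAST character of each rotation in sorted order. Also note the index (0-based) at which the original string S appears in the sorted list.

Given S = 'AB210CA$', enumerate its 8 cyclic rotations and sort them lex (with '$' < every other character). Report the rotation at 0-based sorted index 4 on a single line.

Answer: A$AB210C

Derivation:
All 8 rotations (rotation i = S[i:]+S[:i]):
  rot[0] = AB210CA$
  rot[1] = B210CA$A
  rot[2] = 210CA$AB
  rot[3] = 10CA$AB2
  rot[4] = 0CA$AB21
  rot[5] = CA$AB210
  rot[6] = A$AB210C
  rot[7] = $AB210CA
Sorted (with $ < everything):
  sorted[0] = $AB210CA
  sorted[1] = 0CA$AB21
  sorted[2] = 10CA$AB2
  sorted[3] = 210CA$AB
  sorted[4] = A$AB210C
  sorted[5] = AB210CA$
  sorted[6] = B210CA$A
  sorted[7] = CA$AB210
sorted[4] = A$AB210C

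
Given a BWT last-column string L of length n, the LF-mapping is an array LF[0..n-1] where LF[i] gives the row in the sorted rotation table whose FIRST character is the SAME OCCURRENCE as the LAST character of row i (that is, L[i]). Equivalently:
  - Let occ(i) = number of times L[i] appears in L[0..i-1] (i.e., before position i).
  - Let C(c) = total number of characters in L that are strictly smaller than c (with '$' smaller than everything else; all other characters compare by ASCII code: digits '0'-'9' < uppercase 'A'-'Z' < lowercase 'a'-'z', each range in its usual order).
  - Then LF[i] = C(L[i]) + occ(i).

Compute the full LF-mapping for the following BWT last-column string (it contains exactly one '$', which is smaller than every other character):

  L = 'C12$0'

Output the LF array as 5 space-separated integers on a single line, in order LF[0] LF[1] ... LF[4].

Char counts: '$':1, '0':1, '1':1, '2':1, 'C':1
C (first-col start): C('$')=0, C('0')=1, C('1')=2, C('2')=3, C('C')=4
L[0]='C': occ=0, LF[0]=C('C')+0=4+0=4
L[1]='1': occ=0, LF[1]=C('1')+0=2+0=2
L[2]='2': occ=0, LF[2]=C('2')+0=3+0=3
L[3]='$': occ=0, LF[3]=C('$')+0=0+0=0
L[4]='0': occ=0, LF[4]=C('0')+0=1+0=1

Answer: 4 2 3 0 1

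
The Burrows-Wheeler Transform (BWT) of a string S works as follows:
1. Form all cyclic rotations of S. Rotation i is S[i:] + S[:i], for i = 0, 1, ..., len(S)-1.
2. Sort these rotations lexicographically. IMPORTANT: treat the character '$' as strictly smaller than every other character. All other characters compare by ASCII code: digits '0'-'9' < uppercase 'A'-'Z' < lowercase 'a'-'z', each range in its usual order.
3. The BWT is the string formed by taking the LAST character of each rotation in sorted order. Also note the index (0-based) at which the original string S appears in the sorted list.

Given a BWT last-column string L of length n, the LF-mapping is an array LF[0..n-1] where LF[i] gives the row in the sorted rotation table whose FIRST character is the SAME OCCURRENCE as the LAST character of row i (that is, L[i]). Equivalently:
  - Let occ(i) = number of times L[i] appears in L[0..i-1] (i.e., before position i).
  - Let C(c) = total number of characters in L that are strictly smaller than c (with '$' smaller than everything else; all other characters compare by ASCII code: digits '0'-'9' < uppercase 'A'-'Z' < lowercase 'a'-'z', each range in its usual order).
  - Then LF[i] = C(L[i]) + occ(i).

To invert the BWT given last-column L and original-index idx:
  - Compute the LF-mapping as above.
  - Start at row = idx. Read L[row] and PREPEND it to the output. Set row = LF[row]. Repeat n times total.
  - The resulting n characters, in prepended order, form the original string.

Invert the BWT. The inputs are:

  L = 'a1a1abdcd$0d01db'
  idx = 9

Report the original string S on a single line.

Answer: b1da110bddca0da$

Derivation:
LF mapping: 6 3 7 4 8 9 12 11 13 0 1 14 2 5 15 10
Walk LF starting at row 9, prepending L[row]:
  step 1: row=9, L[9]='$', prepend. Next row=LF[9]=0
  step 2: row=0, L[0]='a', prepend. Next row=LF[0]=6
  step 3: row=6, L[6]='d', prepend. Next row=LF[6]=12
  step 4: row=12, L[12]='0', prepend. Next row=LF[12]=2
  step 5: row=2, L[2]='a', prepend. Next row=LF[2]=7
  step 6: row=7, L[7]='c', prepend. Next row=LF[7]=11
  step 7: row=11, L[11]='d', prepend. Next row=LF[11]=14
  step 8: row=14, L[14]='d', prepend. Next row=LF[14]=15
  step 9: row=15, L[15]='b', prepend. Next row=LF[15]=10
  step 10: row=10, L[10]='0', prepend. Next row=LF[10]=1
  step 11: row=1, L[1]='1', prepend. Next row=LF[1]=3
  step 12: row=3, L[3]='1', prepend. Next row=LF[3]=4
  step 13: row=4, L[4]='a', prepend. Next row=LF[4]=8
  step 14: row=8, L[8]='d', prepend. Next row=LF[8]=13
  step 15: row=13, L[13]='1', prepend. Next row=LF[13]=5
  step 16: row=5, L[5]='b', prepend. Next row=LF[5]=9
Reversed output: b1da110bddca0da$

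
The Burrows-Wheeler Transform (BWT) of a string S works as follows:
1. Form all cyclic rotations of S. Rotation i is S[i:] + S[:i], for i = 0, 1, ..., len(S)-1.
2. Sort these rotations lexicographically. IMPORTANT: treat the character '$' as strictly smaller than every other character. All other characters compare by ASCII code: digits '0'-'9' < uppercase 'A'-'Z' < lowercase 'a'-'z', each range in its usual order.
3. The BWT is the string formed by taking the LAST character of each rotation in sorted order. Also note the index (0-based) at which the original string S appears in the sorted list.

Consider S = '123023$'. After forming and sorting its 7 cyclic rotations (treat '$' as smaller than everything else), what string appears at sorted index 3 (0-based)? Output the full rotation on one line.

Answer: 23$1230

Derivation:
All 7 rotations (rotation i = S[i:]+S[:i]):
  rot[0] = 123023$
  rot[1] = 23023$1
  rot[2] = 3023$12
  rot[3] = 023$123
  rot[4] = 23$1230
  rot[5] = 3$12302
  rot[6] = $123023
Sorted (with $ < everything):
  sorted[0] = $123023
  sorted[1] = 023$123
  sorted[2] = 123023$
  sorted[3] = 23$1230
  sorted[4] = 23023$1
  sorted[5] = 3$12302
  sorted[6] = 3023$12
sorted[3] = 23$1230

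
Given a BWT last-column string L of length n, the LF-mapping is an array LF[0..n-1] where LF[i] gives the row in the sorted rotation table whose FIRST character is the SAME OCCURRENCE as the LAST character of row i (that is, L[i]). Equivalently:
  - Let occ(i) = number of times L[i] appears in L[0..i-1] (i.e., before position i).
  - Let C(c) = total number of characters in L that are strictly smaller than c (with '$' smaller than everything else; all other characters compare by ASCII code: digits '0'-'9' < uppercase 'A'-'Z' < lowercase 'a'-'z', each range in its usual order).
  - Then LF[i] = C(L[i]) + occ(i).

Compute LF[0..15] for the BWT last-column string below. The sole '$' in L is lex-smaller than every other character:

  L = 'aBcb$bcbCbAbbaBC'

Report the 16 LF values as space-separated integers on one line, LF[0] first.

Answer: 6 2 14 8 0 9 15 10 4 11 1 12 13 7 3 5

Derivation:
Char counts: '$':1, 'A':1, 'B':2, 'C':2, 'a':2, 'b':6, 'c':2
C (first-col start): C('$')=0, C('A')=1, C('B')=2, C('C')=4, C('a')=6, C('b')=8, C('c')=14
L[0]='a': occ=0, LF[0]=C('a')+0=6+0=6
L[1]='B': occ=0, LF[1]=C('B')+0=2+0=2
L[2]='c': occ=0, LF[2]=C('c')+0=14+0=14
L[3]='b': occ=0, LF[3]=C('b')+0=8+0=8
L[4]='$': occ=0, LF[4]=C('$')+0=0+0=0
L[5]='b': occ=1, LF[5]=C('b')+1=8+1=9
L[6]='c': occ=1, LF[6]=C('c')+1=14+1=15
L[7]='b': occ=2, LF[7]=C('b')+2=8+2=10
L[8]='C': occ=0, LF[8]=C('C')+0=4+0=4
L[9]='b': occ=3, LF[9]=C('b')+3=8+3=11
L[10]='A': occ=0, LF[10]=C('A')+0=1+0=1
L[11]='b': occ=4, LF[11]=C('b')+4=8+4=12
L[12]='b': occ=5, LF[12]=C('b')+5=8+5=13
L[13]='a': occ=1, LF[13]=C('a')+1=6+1=7
L[14]='B': occ=1, LF[14]=C('B')+1=2+1=3
L[15]='C': occ=1, LF[15]=C('C')+1=4+1=5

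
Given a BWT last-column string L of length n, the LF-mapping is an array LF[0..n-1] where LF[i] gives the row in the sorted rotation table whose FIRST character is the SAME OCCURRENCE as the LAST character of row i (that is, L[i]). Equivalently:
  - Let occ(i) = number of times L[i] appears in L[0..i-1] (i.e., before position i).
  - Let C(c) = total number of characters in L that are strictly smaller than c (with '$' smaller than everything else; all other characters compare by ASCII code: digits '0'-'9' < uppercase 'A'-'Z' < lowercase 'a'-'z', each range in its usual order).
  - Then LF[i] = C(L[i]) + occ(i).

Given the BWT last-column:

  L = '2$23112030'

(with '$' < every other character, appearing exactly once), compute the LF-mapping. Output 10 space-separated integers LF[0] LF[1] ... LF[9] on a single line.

Answer: 5 0 6 8 3 4 7 1 9 2

Derivation:
Char counts: '$':1, '0':2, '1':2, '2':3, '3':2
C (first-col start): C('$')=0, C('0')=1, C('1')=3, C('2')=5, C('3')=8
L[0]='2': occ=0, LF[0]=C('2')+0=5+0=5
L[1]='$': occ=0, LF[1]=C('$')+0=0+0=0
L[2]='2': occ=1, LF[2]=C('2')+1=5+1=6
L[3]='3': occ=0, LF[3]=C('3')+0=8+0=8
L[4]='1': occ=0, LF[4]=C('1')+0=3+0=3
L[5]='1': occ=1, LF[5]=C('1')+1=3+1=4
L[6]='2': occ=2, LF[6]=C('2')+2=5+2=7
L[7]='0': occ=0, LF[7]=C('0')+0=1+0=1
L[8]='3': occ=1, LF[8]=C('3')+1=8+1=9
L[9]='0': occ=1, LF[9]=C('0')+1=1+1=2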